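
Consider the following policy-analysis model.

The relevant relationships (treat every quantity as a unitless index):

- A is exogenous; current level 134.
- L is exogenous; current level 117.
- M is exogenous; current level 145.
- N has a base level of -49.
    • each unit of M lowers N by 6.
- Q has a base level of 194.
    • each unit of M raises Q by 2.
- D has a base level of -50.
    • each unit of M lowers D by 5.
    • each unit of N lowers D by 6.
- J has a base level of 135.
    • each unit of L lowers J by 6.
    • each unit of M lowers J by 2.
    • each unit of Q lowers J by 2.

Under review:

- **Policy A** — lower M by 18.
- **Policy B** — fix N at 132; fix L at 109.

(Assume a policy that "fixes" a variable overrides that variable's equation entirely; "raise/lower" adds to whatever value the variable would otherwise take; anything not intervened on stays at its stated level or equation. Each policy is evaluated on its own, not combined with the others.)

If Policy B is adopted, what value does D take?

Policy B (N := 132, L := 109):
  M = 145
  N = 132
  D = -50 − 5·145 − 6·132 = -1567

-1567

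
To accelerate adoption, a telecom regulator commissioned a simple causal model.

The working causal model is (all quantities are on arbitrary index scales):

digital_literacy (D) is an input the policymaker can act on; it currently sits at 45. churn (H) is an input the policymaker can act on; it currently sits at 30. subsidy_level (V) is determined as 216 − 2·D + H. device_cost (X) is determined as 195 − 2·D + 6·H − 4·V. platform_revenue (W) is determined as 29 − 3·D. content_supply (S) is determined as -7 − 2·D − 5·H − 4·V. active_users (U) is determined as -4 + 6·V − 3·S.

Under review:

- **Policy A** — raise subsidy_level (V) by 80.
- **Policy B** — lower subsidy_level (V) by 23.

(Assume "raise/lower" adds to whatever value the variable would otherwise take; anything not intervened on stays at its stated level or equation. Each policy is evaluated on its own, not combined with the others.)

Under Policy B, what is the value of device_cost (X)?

-247

Policy B (V − 23):
  D = 45
  H = 30
  V = 216 − 2·45 + 30 (−23 from intervention) = 133
  X = 195 − 2·45 + 6·30 − 4·133 = -247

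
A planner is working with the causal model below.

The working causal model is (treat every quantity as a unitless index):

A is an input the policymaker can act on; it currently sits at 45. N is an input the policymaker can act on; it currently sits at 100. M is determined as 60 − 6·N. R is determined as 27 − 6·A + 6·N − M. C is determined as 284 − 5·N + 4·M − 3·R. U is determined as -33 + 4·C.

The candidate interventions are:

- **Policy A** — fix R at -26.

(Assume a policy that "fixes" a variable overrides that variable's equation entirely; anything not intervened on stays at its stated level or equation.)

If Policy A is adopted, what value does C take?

Policy A (R := -26):
  A = 45
  N = 100
  M = 60 − 6·100 = -540
  R = -26
  C = 284 − 5·100 + 4·(-540) − 3·(-26) = -2298

-2298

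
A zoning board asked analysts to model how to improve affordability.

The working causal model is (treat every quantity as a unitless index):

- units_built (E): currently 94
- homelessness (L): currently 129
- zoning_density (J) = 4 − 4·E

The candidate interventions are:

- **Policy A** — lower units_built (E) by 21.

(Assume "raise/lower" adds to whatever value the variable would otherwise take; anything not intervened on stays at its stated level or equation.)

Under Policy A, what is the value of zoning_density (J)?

-288

Policy A (E − 21):
  E = 94 − 21 = 73
  J = 4 − 4·73 = -288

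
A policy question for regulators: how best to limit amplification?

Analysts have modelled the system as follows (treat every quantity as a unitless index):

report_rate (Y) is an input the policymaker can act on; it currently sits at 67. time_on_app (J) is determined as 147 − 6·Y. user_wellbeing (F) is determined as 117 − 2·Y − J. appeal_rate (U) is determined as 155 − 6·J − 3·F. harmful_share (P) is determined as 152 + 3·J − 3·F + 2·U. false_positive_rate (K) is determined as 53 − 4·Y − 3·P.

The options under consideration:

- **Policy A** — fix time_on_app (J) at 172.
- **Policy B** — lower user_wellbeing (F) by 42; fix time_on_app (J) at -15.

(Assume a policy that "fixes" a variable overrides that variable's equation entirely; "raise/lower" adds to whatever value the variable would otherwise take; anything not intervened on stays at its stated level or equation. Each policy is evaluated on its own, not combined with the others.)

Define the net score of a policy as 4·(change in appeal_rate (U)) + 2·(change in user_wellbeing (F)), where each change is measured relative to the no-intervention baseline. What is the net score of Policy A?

Baseline:
  Y = 67
  J = 147 − 6·67 = -255
  F = 117 − 2·67 − (-255) = 238
  U = 155 − 6·(-255) − 3·238 = 971
Policy A (J := 172):
  Y = 67
  J = 172
  F = 117 − 2·67 − 172 = -189
  U = 155 − 6·172 − 3·(-189) = -310
ΔU = -310 − 971 = -1281; ΔF = -189 − 238 = -427
Score = 4·(-1281) + 2·(-427) = -5978

-5978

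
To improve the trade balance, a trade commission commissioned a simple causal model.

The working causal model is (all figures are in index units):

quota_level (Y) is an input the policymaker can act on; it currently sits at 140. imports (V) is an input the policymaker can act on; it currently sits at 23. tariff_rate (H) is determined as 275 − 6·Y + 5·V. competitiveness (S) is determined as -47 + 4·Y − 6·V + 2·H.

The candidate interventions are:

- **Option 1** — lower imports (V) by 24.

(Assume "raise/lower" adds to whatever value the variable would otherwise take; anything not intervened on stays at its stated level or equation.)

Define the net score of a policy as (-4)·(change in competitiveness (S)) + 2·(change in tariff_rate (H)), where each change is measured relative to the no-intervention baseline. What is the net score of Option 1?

144

Baseline:
  Y = 140
  V = 23
  H = 275 − 6·140 + 5·23 = -450
  S = -47 + 4·140 − 6·23 + 2·(-450) = -525
Option 1 (V − 24):
  Y = 140
  V = 23 − 24 = -1
  H = 275 − 6·140 + 5·(-1) = -570
  S = -47 + 4·140 − 6·(-1) + 2·(-570) = -621
ΔS = -621 − (-525) = -96; ΔH = -570 − (-450) = -120
Score = (-4)·(-96) + 2·(-120) = 144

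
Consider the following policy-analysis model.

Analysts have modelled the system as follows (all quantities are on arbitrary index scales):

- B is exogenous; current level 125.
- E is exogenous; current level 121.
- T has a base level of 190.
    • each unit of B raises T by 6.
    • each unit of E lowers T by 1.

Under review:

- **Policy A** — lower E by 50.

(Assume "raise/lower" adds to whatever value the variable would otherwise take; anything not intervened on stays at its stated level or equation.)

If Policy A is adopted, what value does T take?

Policy A (E − 50):
  B = 125
  E = 121 − 50 = 71
  T = 190 + 6·125 − 71 = 869

869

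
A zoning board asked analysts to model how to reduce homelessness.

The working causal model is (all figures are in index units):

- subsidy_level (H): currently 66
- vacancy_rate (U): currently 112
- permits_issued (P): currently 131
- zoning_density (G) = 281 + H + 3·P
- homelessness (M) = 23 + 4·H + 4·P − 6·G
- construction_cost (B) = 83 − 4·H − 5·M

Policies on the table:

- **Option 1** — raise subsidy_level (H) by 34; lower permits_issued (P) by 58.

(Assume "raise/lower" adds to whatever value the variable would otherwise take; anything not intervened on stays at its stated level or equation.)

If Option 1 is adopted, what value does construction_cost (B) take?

14108

Option 1 (H + 34, P − 58):
  H = 66 + 34 = 100
  P = 131 − 58 = 73
  G = 281 + 100 + 3·73 = 600
  M = 23 + 4·100 + 4·73 − 6·600 = -2885
  B = 83 − 4·100 − 5·(-2885) = 14108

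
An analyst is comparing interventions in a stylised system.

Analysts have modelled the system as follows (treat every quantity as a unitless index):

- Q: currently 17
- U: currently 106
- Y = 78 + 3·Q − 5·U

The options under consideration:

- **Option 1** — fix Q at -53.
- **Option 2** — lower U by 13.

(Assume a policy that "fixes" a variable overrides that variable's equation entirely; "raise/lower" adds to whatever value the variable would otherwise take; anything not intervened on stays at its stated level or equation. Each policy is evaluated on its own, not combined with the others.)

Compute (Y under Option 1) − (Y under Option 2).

-275

Option 1 (Q := -53):
  Q = -53
  U = 106
  Y = 78 + 3·(-53) − 5·106 = -611
Option 2 (U − 13):
  Q = 17
  U = 106 − 13 = 93
  Y = 78 + 3·17 − 5·93 = -336
Y: -611 − (-336) = -275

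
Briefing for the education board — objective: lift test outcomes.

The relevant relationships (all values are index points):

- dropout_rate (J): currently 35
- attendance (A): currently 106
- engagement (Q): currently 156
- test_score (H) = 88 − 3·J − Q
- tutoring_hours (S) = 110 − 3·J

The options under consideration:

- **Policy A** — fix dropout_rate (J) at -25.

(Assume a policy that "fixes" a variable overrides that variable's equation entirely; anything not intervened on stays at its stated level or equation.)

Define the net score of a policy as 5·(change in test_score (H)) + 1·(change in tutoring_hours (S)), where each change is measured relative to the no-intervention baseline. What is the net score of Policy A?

Baseline:
  J = 35
  Q = 156
  H = 88 − 3·35 − 156 = -173
  S = 110 − 3·35 = 5
Policy A (J := -25):
  J = -25
  Q = 156
  H = 88 − 3·(-25) − 156 = 7
  S = 110 − 3·(-25) = 185
ΔH = 7 − (-173) = 180; ΔS = 185 − 5 = 180
Score = 5·180 + 1·180 = 1080

1080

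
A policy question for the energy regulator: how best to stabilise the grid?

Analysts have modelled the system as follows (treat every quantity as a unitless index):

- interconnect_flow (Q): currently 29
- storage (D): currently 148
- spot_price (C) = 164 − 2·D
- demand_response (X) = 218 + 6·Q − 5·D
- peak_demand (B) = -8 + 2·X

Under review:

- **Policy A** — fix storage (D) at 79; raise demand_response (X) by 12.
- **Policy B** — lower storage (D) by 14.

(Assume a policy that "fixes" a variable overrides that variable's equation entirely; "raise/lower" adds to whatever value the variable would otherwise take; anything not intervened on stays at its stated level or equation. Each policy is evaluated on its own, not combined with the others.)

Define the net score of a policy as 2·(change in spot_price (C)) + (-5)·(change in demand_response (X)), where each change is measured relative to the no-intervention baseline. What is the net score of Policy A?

-1509

Baseline:
  Q = 29
  D = 148
  C = 164 − 2·148 = -132
  X = 218 + 6·29 − 5·148 = -348
Policy A (D := 79, X + 12):
  Q = 29
  D = 79
  C = 164 − 2·79 = 6
  X = 218 + 6·29 − 5·79 (+12 from intervention) = 9
ΔC = 6 − (-132) = 138; ΔX = 9 − (-348) = 357
Score = 2·138 + (-5)·357 = -1509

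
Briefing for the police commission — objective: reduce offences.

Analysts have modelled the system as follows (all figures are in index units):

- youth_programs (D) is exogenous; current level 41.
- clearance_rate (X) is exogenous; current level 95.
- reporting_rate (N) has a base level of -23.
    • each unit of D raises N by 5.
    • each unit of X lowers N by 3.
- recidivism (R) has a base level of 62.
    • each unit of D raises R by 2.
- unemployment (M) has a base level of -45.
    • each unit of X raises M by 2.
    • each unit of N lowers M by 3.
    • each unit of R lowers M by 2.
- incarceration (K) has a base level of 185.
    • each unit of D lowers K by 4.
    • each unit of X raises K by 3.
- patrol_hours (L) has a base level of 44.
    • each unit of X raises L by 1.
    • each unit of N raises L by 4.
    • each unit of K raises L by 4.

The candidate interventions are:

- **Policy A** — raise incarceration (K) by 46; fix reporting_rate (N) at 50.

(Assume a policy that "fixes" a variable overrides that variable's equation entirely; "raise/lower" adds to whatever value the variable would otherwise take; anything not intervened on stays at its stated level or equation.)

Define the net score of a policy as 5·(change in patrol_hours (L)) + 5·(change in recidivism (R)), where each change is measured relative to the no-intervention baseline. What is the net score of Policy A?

Baseline:
  D = 41
  X = 95
  N = -23 + 5·41 − 3·95 = -103
  R = 62 + 2·41 = 144
  K = 185 − 4·41 + 3·95 = 306
  L = 44 + 95 + 4·(-103) + 4·306 = 951
Policy A (K + 46, N := 50):
  D = 41
  X = 95
  N = 50
  R = 62 + 2·41 = 144
  K = 185 − 4·41 + 3·95 (+46 from intervention) = 352
  L = 44 + 95 + 4·50 + 4·352 = 1747
ΔL = 1747 − 951 = 796; ΔR = 144 − 144 = 0
Score = 5·796 + 5·0 = 3980

3980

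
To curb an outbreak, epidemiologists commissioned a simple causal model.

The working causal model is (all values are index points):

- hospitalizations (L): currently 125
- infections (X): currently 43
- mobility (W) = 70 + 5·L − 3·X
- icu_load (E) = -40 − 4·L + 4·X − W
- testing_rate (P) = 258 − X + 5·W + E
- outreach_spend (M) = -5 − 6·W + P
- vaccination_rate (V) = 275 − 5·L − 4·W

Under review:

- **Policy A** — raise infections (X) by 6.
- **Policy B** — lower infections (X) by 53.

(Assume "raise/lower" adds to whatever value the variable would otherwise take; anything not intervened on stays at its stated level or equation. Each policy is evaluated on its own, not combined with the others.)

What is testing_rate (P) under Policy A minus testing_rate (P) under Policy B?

Policy A (X + 6):
  L = 125
  X = 43 + 6 = 49
  W = 70 + 5·125 − 3·49 = 548
  E = -40 − 4·125 + 4·49 − 548 = -892
  P = 258 − 49 + 5·548 + (-892) = 2057
Policy B (X − 53):
  L = 125
  X = 43 − 53 = -10
  W = 70 + 5·125 − 3·(-10) = 725
  E = -40 − 4·125 + 4·(-10) − 725 = -1305
  P = 258 − (-10) + 5·725 + (-1305) = 2588
P: 2057 − 2588 = -531

-531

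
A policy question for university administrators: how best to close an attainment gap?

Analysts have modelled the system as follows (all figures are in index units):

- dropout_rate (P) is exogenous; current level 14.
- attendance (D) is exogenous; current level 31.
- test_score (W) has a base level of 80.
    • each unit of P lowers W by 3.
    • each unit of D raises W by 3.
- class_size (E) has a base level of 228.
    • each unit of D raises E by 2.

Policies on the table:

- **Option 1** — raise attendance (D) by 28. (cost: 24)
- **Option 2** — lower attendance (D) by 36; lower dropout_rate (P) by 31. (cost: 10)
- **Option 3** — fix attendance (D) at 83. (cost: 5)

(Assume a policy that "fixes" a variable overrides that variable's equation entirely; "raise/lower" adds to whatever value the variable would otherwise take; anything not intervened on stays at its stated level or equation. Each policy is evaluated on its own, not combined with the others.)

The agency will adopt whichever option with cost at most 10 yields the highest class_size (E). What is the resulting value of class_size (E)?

Option 2 (D − 36, P − 31):
  D = 31 − 36 = -5
  E = 228 + 2·(-5) = 218
Option 3 (D := 83):
  D = 83
  E = 228 + 2·83 = 394
Comparing — Option 2: E=218, Option 3: E=394. Highest is 394 (Option 3).

394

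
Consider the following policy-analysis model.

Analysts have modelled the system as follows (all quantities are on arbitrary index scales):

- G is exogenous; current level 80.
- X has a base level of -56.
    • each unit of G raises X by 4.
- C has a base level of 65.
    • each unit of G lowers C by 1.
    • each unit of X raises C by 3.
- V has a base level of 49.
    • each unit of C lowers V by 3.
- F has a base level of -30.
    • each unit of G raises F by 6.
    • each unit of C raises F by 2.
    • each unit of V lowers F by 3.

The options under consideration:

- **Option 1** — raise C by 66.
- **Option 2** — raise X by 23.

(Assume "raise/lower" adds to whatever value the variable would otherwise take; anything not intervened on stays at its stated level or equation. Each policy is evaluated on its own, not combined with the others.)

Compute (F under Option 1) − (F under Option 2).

Option 1 (C + 66):
  G = 80
  X = -56 + 4·80 = 264
  C = 65 − 80 + 3·264 (+66 from intervention) = 843
  V = 49 − 3·843 = -2480
  F = -30 + 6·80 + 2·843 − 3·(-2480) = 9576
Option 2 (X + 23):
  G = 80
  X = -56 + 4·80 (+23 from intervention) = 287
  C = 65 − 80 + 3·287 = 846
  V = 49 − 3·846 = -2489
  F = -30 + 6·80 + 2·846 − 3·(-2489) = 9609
F: 9576 − 9609 = -33

-33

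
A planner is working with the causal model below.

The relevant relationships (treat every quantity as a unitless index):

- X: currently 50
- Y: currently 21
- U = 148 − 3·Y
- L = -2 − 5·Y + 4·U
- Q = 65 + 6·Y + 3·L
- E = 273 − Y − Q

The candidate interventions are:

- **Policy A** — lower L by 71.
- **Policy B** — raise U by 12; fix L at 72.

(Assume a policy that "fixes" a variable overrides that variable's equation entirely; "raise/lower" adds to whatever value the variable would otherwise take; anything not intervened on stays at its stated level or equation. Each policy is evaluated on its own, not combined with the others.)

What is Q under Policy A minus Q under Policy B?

Policy A (L − 71):
  Y = 21
  U = 148 − 3·21 = 85
  L = -2 − 5·21 + 4·85 (−71 from intervention) = 162
  Q = 65 + 6·21 + 3·162 = 677
Policy B (U + 12, L := 72):
  Y = 21
  U = 148 − 3·21 (+12 from intervention) = 97
  L = 72
  Q = 65 + 6·21 + 3·72 = 407
Q: 677 − 407 = 270

270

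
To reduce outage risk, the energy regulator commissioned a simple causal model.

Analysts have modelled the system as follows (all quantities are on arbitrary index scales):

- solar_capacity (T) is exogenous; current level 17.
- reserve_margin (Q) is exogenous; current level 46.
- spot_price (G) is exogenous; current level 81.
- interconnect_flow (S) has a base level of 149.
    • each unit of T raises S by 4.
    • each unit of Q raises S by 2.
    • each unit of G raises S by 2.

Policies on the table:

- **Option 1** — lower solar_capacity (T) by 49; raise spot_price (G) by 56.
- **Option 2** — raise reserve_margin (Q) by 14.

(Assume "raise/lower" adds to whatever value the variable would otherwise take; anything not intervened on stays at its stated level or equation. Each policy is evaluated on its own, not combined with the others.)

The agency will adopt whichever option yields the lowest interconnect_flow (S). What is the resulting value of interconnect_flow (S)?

387

Option 1 (T − 49, G + 56):
  T = 17 − 49 = -32
  Q = 46
  G = 81 + 56 = 137
  S = 149 + 4·(-32) + 2·46 + 2·137 = 387
Option 2 (Q + 14):
  T = 17
  Q = 46 + 14 = 60
  G = 81
  S = 149 + 4·17 + 2·60 + 2·81 = 499
Comparing — Option 1: S=387, Option 2: S=499. Lowest is 387 (Option 1).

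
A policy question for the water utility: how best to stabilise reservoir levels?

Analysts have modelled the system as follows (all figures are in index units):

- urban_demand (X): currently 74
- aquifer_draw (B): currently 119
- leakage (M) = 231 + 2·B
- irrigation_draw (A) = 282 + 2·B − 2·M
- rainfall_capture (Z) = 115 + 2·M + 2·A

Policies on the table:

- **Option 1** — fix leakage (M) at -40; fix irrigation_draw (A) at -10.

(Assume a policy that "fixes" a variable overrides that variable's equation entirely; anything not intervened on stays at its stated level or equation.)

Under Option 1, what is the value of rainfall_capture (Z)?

Option 1 (M := -40, A := -10):
  B = 119
  M = -40
  A = -10
  Z = 115 + 2·(-40) + 2·(-10) = 15

15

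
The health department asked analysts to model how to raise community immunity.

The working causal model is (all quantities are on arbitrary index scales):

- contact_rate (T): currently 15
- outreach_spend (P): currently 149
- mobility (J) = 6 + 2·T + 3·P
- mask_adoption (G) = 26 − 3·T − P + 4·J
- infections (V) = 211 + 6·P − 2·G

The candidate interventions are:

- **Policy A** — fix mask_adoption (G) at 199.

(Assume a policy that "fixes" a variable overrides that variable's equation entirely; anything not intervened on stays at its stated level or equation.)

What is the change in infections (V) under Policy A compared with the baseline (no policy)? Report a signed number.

3130

Baseline:
  T = 15
  P = 149
  J = 6 + 2·15 + 3·149 = 483
  G = 26 − 3·15 − 149 + 4·483 = 1764
  V = 211 + 6·149 − 2·1764 = -2423
Policy A (G := 199):
  T = 15
  P = 149
  J = 6 + 2·15 + 3·149 = 483
  G = 199
  V = 211 + 6·149 − 2·199 = 707
Change in V: 707 − (-2423) = 3130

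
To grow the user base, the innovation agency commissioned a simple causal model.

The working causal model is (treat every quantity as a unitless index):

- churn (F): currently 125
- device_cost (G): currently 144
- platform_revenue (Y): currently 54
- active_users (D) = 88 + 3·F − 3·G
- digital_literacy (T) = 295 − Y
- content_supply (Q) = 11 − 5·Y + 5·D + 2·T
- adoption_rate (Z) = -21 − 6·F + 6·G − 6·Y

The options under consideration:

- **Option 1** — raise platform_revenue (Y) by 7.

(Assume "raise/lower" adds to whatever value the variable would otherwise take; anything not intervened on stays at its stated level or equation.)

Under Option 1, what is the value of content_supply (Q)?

329

Option 1 (Y + 7):
  F = 125
  G = 144
  Y = 54 + 7 = 61
  D = 88 + 3·125 − 3·144 = 31
  T = 295 − 61 = 234
  Q = 11 − 5·61 + 5·31 + 2·234 = 329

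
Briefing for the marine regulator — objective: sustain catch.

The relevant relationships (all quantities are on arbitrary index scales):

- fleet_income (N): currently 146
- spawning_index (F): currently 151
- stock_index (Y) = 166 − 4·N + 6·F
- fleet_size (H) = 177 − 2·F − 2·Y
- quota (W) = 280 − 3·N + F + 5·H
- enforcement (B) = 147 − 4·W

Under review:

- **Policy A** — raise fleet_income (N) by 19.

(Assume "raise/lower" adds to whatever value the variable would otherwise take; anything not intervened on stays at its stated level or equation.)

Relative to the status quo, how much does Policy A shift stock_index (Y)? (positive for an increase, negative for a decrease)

-76

Baseline:
  N = 146
  F = 151
  Y = 166 − 4·146 + 6·151 = 488
Policy A (N + 19):
  N = 146 + 19 = 165
  F = 151
  Y = 166 − 4·165 + 6·151 = 412
Change in Y: 412 − 488 = -76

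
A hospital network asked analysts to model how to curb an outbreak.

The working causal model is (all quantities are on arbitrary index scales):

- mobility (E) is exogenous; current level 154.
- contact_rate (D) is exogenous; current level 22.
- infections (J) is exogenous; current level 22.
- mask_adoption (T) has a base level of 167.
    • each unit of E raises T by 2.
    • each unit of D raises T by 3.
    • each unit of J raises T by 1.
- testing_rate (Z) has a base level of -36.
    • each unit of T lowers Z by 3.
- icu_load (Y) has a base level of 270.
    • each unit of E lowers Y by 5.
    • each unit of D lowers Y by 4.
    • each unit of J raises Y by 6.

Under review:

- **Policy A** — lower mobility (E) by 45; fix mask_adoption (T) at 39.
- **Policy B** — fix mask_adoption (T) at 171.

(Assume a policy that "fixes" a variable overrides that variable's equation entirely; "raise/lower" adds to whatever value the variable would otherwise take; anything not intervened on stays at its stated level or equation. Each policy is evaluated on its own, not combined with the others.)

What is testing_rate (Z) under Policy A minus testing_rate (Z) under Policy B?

Policy A (E − 45, T := 39):
  E = 154 − 45 = 109
  D = 22
  J = 22
  T = 39
  Z = -36 − 3·39 = -153
Policy B (T := 171):
  E = 154
  D = 22
  J = 22
  T = 171
  Z = -36 − 3·171 = -549
Z: -153 − (-549) = 396

396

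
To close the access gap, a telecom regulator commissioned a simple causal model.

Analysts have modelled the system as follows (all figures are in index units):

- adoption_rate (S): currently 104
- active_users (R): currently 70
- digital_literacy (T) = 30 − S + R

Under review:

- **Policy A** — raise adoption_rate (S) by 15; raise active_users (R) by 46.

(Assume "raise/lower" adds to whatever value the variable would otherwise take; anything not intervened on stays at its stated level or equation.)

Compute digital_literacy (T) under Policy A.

Policy A (S + 15, R + 46):
  S = 104 + 15 = 119
  R = 70 + 46 = 116
  T = 30 − 119 + 116 = 27

27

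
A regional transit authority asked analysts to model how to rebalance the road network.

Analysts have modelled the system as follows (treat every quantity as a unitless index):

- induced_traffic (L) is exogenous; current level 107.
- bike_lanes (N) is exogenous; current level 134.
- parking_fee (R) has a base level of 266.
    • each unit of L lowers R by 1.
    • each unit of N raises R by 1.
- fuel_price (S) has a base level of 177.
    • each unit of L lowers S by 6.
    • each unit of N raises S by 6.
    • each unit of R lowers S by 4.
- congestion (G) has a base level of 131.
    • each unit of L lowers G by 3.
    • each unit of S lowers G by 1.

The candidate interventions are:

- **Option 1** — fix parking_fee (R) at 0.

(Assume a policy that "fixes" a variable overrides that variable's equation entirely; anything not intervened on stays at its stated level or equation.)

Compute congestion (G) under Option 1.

Option 1 (R := 0):
  L = 107
  N = 134
  R = 0
  S = 177 − 6·107 + 6·134 − 4·0 = 339
  G = 131 − 3·107 − 339 = -529

-529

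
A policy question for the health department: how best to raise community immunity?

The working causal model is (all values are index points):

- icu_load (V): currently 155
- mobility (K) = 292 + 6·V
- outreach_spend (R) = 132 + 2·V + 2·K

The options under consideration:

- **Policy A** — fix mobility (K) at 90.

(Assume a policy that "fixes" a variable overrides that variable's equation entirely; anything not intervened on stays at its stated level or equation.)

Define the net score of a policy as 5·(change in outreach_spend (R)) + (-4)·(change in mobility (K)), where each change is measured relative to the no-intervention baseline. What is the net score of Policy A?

-6792

Baseline:
  V = 155
  K = 292 + 6·155 = 1222
  R = 132 + 2·155 + 2·1222 = 2886
Policy A (K := 90):
  V = 155
  K = 90
  R = 132 + 2·155 + 2·90 = 622
ΔR = 622 − 2886 = -2264; ΔK = 90 − 1222 = -1132
Score = 5·(-2264) + (-4)·(-1132) = -6792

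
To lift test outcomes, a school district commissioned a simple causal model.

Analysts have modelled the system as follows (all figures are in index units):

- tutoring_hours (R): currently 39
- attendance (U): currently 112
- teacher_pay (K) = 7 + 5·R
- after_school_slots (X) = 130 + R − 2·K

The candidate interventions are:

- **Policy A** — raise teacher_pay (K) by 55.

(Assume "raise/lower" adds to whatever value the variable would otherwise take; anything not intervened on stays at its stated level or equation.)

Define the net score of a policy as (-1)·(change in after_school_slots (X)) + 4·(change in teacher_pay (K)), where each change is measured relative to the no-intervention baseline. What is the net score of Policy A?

Baseline:
  R = 39
  K = 7 + 5·39 = 202
  X = 130 + 39 − 2·202 = -235
Policy A (K + 55):
  R = 39
  K = 7 + 5·39 (+55 from intervention) = 257
  X = 130 + 39 − 2·257 = -345
ΔX = -345 − (-235) = -110; ΔK = 257 − 202 = 55
Score = (-1)·(-110) + 4·55 = 330

330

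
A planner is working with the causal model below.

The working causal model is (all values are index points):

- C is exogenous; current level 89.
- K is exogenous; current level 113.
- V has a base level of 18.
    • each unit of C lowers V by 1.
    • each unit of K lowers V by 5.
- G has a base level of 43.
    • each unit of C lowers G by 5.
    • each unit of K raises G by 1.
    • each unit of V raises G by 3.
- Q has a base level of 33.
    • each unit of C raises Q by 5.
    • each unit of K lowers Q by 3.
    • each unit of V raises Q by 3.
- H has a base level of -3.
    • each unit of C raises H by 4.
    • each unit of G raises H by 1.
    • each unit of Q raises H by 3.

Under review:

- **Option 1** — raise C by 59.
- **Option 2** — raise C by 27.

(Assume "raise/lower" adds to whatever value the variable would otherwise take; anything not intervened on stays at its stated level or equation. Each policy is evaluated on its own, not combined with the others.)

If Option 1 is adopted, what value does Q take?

Option 1 (C + 59):
  C = 89 + 59 = 148
  K = 113
  V = 18 − 148 − 5·113 = -695
  Q = 33 + 5·148 − 3·113 + 3·(-695) = -1651

-1651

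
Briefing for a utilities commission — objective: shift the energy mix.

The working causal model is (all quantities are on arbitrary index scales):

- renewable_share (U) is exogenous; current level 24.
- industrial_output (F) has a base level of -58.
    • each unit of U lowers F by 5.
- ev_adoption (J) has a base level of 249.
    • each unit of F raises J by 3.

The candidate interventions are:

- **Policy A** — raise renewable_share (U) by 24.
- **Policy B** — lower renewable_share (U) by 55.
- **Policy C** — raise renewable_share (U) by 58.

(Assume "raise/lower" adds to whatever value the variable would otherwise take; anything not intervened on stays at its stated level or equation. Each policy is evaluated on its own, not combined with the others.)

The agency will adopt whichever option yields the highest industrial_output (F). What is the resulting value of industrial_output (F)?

97

Policy A (U + 24):
  U = 24 + 24 = 48
  F = -58 − 5·48 = -298
Policy B (U − 55):
  U = 24 − 55 = -31
  F = -58 − 5·(-31) = 97
Policy C (U + 58):
  U = 24 + 58 = 82
  F = -58 − 5·82 = -468
Comparing — Policy A: F=-298, Policy B: F=97, Policy C: F=-468. Highest is 97 (Policy B).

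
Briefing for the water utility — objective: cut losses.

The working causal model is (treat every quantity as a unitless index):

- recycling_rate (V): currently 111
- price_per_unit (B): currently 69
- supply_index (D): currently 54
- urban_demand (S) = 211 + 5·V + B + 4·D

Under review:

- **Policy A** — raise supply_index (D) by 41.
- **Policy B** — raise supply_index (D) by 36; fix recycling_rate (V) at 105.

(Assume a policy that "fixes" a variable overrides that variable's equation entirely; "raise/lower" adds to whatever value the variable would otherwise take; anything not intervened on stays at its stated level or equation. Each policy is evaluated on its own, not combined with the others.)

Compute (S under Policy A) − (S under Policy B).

50

Policy A (D + 41):
  V = 111
  B = 69
  D = 54 + 41 = 95
  S = 211 + 5·111 + 69 + 4·95 = 1215
Policy B (D + 36, V := 105):
  V = 105
  B = 69
  D = 54 + 36 = 90
  S = 211 + 5·105 + 69 + 4·90 = 1165
S: 1215 − 1165 = 50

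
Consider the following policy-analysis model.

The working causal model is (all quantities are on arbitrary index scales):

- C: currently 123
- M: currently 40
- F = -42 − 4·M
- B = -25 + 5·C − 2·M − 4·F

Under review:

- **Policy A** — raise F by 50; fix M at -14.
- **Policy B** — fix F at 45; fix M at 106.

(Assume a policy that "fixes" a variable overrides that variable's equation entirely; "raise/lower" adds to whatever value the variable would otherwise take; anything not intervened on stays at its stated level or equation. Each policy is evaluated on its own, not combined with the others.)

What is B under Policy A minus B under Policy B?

Policy A (F + 50, M := -14):
  C = 123
  M = -14
  F = -42 − 4·(-14) (+50 from intervention) = 64
  B = -25 + 5·123 − 2·(-14) − 4·64 = 362
Policy B (F := 45, M := 106):
  C = 123
  M = 106
  F = 45
  B = -25 + 5·123 − 2·106 − 4·45 = 198
B: 362 − 198 = 164

164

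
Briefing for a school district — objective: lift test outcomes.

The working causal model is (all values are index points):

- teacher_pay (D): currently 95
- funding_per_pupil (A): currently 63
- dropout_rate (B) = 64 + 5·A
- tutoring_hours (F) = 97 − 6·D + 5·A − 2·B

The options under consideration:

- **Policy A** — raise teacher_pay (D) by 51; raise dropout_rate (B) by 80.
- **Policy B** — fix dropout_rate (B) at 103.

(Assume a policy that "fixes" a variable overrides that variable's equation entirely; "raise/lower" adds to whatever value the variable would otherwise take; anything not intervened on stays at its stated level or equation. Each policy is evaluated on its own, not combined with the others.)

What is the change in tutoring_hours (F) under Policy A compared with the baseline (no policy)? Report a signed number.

-466

Baseline:
  D = 95
  A = 63
  B = 64 + 5·63 = 379
  F = 97 − 6·95 + 5·63 − 2·379 = -916
Policy A (D + 51, B + 80):
  D = 95 + 51 = 146
  A = 63
  B = 64 + 5·63 (+80 from intervention) = 459
  F = 97 − 6·146 + 5·63 − 2·459 = -1382
Change in F: -1382 − (-916) = -466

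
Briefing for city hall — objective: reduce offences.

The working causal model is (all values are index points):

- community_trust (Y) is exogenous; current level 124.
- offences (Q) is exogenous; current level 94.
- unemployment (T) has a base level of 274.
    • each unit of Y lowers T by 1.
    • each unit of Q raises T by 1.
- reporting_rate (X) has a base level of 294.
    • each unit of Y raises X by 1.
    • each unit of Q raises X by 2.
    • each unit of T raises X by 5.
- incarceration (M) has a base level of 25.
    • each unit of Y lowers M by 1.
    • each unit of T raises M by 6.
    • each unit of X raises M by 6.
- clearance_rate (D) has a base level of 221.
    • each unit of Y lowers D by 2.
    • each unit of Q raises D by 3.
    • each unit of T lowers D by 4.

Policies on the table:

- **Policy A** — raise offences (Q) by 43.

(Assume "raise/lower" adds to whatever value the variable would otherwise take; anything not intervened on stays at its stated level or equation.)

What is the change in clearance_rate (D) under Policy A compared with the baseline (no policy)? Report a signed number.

Baseline:
  Y = 124
  Q = 94
  T = 274 − 124 + 94 = 244
  D = 221 − 2·124 + 3·94 − 4·244 = -721
Policy A (Q + 43):
  Y = 124
  Q = 94 + 43 = 137
  T = 274 − 124 + 137 = 287
  D = 221 − 2·124 + 3·137 − 4·287 = -764
Change in D: -764 − (-721) = -43

-43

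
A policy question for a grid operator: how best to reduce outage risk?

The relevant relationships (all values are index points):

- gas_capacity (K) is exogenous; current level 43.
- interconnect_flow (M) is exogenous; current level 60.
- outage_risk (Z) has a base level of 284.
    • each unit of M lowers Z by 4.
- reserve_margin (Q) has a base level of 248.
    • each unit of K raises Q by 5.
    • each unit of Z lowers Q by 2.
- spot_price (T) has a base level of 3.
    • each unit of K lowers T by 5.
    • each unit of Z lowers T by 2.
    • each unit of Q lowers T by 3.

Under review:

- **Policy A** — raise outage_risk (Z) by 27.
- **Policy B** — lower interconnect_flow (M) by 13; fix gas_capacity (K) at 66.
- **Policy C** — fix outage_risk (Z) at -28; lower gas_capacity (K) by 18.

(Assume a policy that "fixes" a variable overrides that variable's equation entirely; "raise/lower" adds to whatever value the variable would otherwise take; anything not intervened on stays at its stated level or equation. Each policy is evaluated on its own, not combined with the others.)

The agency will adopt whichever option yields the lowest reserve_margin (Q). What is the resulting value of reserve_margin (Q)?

321

Policy A (Z + 27):
  K = 43
  M = 60
  Z = 284 − 4·60 (+27 from intervention) = 71
  Q = 248 + 5·43 − 2·71 = 321
Policy B (M − 13, K := 66):
  K = 66
  M = 60 − 13 = 47
  Z = 284 − 4·47 = 96
  Q = 248 + 5·66 − 2·96 = 386
Policy C (Z := -28, K − 18):
  K = 43 − 18 = 25
  M = 60
  Z = -28
  Q = 248 + 5·25 − 2·(-28) = 429
Comparing — Policy A: Q=321, Policy B: Q=386, Policy C: Q=429. Lowest is 321 (Policy A).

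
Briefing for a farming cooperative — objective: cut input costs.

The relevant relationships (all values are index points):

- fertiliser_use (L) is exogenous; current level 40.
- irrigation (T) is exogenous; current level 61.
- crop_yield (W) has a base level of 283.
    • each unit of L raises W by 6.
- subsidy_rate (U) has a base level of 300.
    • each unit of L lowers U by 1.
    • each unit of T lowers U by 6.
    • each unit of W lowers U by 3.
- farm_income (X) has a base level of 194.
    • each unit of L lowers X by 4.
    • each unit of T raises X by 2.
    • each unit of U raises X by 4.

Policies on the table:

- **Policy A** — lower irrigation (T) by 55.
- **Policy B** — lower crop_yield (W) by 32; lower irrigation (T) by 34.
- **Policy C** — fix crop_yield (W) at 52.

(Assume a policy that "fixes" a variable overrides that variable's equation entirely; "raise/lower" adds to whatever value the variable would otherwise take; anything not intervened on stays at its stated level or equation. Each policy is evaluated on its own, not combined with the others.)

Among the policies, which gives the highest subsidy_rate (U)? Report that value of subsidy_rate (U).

-262

Policy A (T − 55):
  L = 40
  T = 61 − 55 = 6
  W = 283 + 6·40 = 523
  U = 300 − 40 − 6·6 − 3·523 = -1345
Policy B (W − 32, T − 34):
  L = 40
  T = 61 − 34 = 27
  W = 283 + 6·40 (−32 from intervention) = 491
  U = 300 − 40 − 6·27 − 3·491 = -1375
Policy C (W := 52):
  L = 40
  T = 61
  W = 52
  U = 300 − 40 − 6·61 − 3·52 = -262
Comparing — Policy A: U=-1345, Policy B: U=-1375, Policy C: U=-262. Highest is -262 (Policy C).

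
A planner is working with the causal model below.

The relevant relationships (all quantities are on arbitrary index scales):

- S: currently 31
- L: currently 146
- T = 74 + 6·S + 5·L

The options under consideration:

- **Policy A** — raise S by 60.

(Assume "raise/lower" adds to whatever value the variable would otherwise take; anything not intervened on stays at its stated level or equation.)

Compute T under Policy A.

Policy A (S + 60):
  S = 31 + 60 = 91
  L = 146
  T = 74 + 6·91 + 5·146 = 1350

1350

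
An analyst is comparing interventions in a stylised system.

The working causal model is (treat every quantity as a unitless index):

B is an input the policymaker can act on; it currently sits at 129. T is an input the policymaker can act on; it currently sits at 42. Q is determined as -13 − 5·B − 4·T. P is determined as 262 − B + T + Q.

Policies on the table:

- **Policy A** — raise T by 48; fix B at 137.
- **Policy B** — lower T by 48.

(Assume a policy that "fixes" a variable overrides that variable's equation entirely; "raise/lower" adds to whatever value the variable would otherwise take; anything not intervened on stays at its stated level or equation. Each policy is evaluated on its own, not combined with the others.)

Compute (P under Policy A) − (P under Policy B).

Policy A (T + 48, B := 137):
  B = 137
  T = 42 + 48 = 90
  Q = -13 − 5·137 − 4·90 = -1058
  P = 262 − 137 + 90 + (-1058) = -843
Policy B (T − 48):
  B = 129
  T = 42 − 48 = -6
  Q = -13 − 5·129 − 4·(-6) = -634
  P = 262 − 129 + (-6) + (-634) = -507
P: -843 − (-507) = -336

-336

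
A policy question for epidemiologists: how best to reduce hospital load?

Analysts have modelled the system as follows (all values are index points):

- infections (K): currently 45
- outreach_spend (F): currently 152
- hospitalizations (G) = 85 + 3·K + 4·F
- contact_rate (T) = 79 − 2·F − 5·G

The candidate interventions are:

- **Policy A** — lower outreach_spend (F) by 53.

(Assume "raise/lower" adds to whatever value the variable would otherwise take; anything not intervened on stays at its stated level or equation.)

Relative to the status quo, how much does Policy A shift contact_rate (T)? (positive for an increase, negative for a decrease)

Baseline:
  K = 45
  F = 152
  G = 85 + 3·45 + 4·152 = 828
  T = 79 − 2·152 − 5·828 = -4365
Policy A (F − 53):
  K = 45
  F = 152 − 53 = 99
  G = 85 + 3·45 + 4·99 = 616
  T = 79 − 2·99 − 5·616 = -3199
Change in T: -3199 − (-4365) = 1166

1166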